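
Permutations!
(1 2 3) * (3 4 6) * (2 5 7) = (1 5 7 2 4 6 3) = [0, 5, 4, 1, 6, 7, 3, 2]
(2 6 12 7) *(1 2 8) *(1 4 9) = (1 2 6 12 7 8 4 9) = [0, 2, 6, 3, 9, 5, 12, 8, 4, 1, 10, 11, 7]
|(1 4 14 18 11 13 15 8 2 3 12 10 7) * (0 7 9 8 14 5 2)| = |(0 7 1 4 5 2 3 12 10 9 8)(11 13 15 14 18)| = 55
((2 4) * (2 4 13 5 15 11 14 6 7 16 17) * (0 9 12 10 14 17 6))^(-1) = (0 14 10 12 9)(2 17 11 15 5 13)(6 16 7)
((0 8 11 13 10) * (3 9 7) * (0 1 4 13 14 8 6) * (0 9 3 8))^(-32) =((0 6 9 7 8 11 14)(1 4 13 10))^(-32) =(0 7 14 9 11 6 8)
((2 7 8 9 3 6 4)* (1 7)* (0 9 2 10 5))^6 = (0 5 10 4 6 3 9)(1 8)(2 7)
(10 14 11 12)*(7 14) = [0, 1, 2, 3, 4, 5, 6, 14, 8, 9, 7, 12, 10, 13, 11] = (7 14 11 12 10)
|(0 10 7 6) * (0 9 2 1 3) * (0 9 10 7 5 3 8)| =10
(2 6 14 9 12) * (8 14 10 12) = [0, 1, 6, 3, 4, 5, 10, 7, 14, 8, 12, 11, 2, 13, 9] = (2 6 10 12)(8 14 9)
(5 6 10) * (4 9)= (4 9)(5 6 10)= [0, 1, 2, 3, 9, 6, 10, 7, 8, 4, 5]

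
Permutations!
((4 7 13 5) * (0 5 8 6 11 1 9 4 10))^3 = ((0 5 10)(1 9 4 7 13 8 6 11))^3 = (1 7 6 9 13 11 4 8)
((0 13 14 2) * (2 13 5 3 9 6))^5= ((0 5 3 9 6 2)(13 14))^5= (0 2 6 9 3 5)(13 14)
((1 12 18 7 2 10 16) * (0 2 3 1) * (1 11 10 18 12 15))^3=((0 2 18 7 3 11 10 16)(1 15))^3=(0 7 10 2 3 16 18 11)(1 15)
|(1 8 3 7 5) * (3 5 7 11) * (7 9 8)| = |(1 7 9 8 5)(3 11)| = 10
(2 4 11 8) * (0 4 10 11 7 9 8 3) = [4, 1, 10, 0, 7, 5, 6, 9, 2, 8, 11, 3] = (0 4 7 9 8 2 10 11 3)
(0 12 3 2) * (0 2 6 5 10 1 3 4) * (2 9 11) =(0 12 4)(1 3 6 5 10)(2 9 11) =[12, 3, 9, 6, 0, 10, 5, 7, 8, 11, 1, 2, 4]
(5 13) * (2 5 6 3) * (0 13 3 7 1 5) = [13, 5, 0, 2, 4, 3, 7, 1, 8, 9, 10, 11, 12, 6] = (0 13 6 7 1 5 3 2)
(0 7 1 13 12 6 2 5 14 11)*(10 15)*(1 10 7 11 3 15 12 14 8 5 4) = (0 11)(1 13 14 3 15 7 10 12 6 2 4)(5 8) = [11, 13, 4, 15, 1, 8, 2, 10, 5, 9, 12, 0, 6, 14, 3, 7]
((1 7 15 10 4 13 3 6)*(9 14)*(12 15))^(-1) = (1 6 3 13 4 10 15 12 7)(9 14)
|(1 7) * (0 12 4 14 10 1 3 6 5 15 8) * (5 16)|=13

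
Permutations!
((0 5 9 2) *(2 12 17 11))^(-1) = (0 2 11 17 12 9 5)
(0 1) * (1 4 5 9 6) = (0 4 5 9 6 1) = [4, 0, 2, 3, 5, 9, 1, 7, 8, 6]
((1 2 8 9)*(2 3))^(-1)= ((1 3 2 8 9))^(-1)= (1 9 8 2 3)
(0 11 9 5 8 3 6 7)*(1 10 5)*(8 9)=[11, 10, 2, 6, 4, 9, 7, 0, 3, 1, 5, 8]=(0 11 8 3 6 7)(1 10 5 9)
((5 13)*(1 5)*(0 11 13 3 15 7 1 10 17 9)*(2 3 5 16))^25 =(0 11 13 10 17 9)(1 16 2 3 15 7)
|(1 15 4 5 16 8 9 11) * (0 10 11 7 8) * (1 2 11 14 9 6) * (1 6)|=|(0 10 14 9 7 8 1 15 4 5 16)(2 11)|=22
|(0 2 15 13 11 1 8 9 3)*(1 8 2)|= |(0 1 2 15 13 11 8 9 3)|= 9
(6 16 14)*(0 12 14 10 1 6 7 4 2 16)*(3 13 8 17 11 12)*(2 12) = (0 3 13 8 17 11 2 16 10 1 6)(4 12 14 7) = [3, 6, 16, 13, 12, 5, 0, 4, 17, 9, 1, 2, 14, 8, 7, 15, 10, 11]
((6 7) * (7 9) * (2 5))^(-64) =(6 7 9)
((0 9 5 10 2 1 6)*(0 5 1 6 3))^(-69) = (0 3 1 9)(2 10 5 6)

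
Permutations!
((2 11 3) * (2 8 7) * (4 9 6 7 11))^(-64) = (2 4 9 6 7)(3 11 8)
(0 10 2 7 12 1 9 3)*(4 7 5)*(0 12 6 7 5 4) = (0 10 2 4 5)(1 9 3 12)(6 7) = [10, 9, 4, 12, 5, 0, 7, 6, 8, 3, 2, 11, 1]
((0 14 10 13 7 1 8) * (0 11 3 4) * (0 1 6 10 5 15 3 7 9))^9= (0 7 3 9 11 15 13 8 5 10 1 14 6 4)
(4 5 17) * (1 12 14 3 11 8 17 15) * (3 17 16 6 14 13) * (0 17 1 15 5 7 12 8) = (0 17 4 7 12 13 3 11)(1 8 16 6 14) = [17, 8, 2, 11, 7, 5, 14, 12, 16, 9, 10, 0, 13, 3, 1, 15, 6, 4]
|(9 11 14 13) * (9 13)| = 3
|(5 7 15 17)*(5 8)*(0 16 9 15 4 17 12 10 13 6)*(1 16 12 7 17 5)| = 45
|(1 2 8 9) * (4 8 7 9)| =4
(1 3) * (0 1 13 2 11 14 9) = (0 1 3 13 2 11 14 9) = [1, 3, 11, 13, 4, 5, 6, 7, 8, 0, 10, 14, 12, 2, 9]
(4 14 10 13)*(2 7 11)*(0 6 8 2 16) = (0 6 8 2 7 11 16)(4 14 10 13) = [6, 1, 7, 3, 14, 5, 8, 11, 2, 9, 13, 16, 12, 4, 10, 15, 0]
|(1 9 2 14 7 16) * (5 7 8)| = 8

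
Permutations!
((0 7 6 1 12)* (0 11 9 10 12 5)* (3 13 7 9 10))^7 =((0 9 3 13 7 6 1 5)(10 12 11))^7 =(0 5 1 6 7 13 3 9)(10 12 11)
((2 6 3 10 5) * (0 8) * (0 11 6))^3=(0 6 5 8 3 2 11 10)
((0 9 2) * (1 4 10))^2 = ((0 9 2)(1 4 10))^2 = (0 2 9)(1 10 4)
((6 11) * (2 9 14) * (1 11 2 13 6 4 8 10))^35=(14)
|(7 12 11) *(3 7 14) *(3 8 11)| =|(3 7 12)(8 11 14)| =3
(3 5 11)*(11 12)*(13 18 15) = (3 5 12 11)(13 18 15) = [0, 1, 2, 5, 4, 12, 6, 7, 8, 9, 10, 3, 11, 18, 14, 13, 16, 17, 15]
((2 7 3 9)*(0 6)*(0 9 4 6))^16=(2 6 3)(4 7 9)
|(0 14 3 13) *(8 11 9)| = 12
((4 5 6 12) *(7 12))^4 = (4 12 7 6 5)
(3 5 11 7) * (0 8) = (0 8)(3 5 11 7) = [8, 1, 2, 5, 4, 11, 6, 3, 0, 9, 10, 7]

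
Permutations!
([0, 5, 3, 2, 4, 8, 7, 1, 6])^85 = [0, 1, 3, 2, 4, 5, 6, 7, 8]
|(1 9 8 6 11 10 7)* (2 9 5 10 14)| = |(1 5 10 7)(2 9 8 6 11 14)| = 12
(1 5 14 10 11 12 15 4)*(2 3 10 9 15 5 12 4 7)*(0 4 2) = (0 4 1 12 5 14 9 15 7)(2 3 10 11) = [4, 12, 3, 10, 1, 14, 6, 0, 8, 15, 11, 2, 5, 13, 9, 7]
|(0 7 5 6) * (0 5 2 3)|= 4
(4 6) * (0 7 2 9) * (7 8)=(0 8 7 2 9)(4 6)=[8, 1, 9, 3, 6, 5, 4, 2, 7, 0]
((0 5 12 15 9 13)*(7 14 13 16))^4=(0 9 13 15 14 12 7 5 16)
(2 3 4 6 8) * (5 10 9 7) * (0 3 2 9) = (0 3 4 6 8 9 7 5 10) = [3, 1, 2, 4, 6, 10, 8, 5, 9, 7, 0]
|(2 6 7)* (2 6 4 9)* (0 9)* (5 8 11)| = 12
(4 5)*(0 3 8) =(0 3 8)(4 5) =[3, 1, 2, 8, 5, 4, 6, 7, 0]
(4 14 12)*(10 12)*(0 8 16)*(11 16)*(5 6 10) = [8, 1, 2, 3, 14, 6, 10, 7, 11, 9, 12, 16, 4, 13, 5, 15, 0] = (0 8 11 16)(4 14 5 6 10 12)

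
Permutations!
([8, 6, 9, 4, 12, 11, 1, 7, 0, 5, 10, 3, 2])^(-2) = [0, 1, 4, 5, 11, 2, 6, 7, 8, 12, 10, 9, 3]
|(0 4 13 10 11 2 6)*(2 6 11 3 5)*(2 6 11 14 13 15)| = 10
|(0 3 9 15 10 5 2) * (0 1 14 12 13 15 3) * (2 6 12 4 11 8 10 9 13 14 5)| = |(1 5 6 12 14 4 11 8 10 2)(3 13 15 9)| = 20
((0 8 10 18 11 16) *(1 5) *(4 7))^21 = ((0 8 10 18 11 16)(1 5)(4 7))^21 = (0 18)(1 5)(4 7)(8 11)(10 16)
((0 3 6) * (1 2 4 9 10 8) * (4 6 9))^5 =(0 1 9 6 8 3 2 10)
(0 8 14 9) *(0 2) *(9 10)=(0 8 14 10 9 2)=[8, 1, 0, 3, 4, 5, 6, 7, 14, 2, 9, 11, 12, 13, 10]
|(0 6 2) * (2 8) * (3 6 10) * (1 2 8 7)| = 7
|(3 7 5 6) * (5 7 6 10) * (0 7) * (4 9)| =2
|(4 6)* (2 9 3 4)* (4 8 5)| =7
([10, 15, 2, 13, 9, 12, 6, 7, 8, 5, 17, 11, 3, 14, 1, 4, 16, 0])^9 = (17)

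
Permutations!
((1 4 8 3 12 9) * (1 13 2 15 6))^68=(1 15 13 12 8)(2 9 3 4 6)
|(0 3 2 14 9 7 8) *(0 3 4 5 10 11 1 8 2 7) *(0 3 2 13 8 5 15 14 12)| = 44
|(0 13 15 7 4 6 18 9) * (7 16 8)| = |(0 13 15 16 8 7 4 6 18 9)| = 10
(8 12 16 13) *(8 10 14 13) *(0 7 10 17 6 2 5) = (0 7 10 14 13 17 6 2 5)(8 12 16) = [7, 1, 5, 3, 4, 0, 2, 10, 12, 9, 14, 11, 16, 17, 13, 15, 8, 6]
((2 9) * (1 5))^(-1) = ((1 5)(2 9))^(-1) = (1 5)(2 9)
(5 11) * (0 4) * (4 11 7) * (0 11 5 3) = [5, 1, 2, 0, 11, 7, 6, 4, 8, 9, 10, 3] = (0 5 7 4 11 3)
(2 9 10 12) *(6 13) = [0, 1, 9, 3, 4, 5, 13, 7, 8, 10, 12, 11, 2, 6] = (2 9 10 12)(6 13)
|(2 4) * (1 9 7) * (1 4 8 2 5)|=|(1 9 7 4 5)(2 8)|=10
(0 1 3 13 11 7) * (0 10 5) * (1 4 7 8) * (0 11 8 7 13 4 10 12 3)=(0 10 5 11 7 12 3 4 13 8 1)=[10, 0, 2, 4, 13, 11, 6, 12, 1, 9, 5, 7, 3, 8]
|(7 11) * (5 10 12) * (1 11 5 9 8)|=8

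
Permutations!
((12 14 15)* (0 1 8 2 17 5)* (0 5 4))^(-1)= (0 4 17 2 8 1)(12 15 14)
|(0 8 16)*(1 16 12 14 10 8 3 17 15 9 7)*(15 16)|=4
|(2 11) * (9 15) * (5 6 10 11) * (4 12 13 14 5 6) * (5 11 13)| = 6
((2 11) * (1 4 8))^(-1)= (1 8 4)(2 11)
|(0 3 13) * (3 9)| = 4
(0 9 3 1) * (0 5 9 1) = (0 1 5 9 3) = [1, 5, 2, 0, 4, 9, 6, 7, 8, 3]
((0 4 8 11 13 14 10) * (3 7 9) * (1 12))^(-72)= (0 14 11 4 10 13 8)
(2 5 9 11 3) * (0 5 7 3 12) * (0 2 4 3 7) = (0 5 9 11 12 2)(3 4) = [5, 1, 0, 4, 3, 9, 6, 7, 8, 11, 10, 12, 2]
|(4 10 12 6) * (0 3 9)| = |(0 3 9)(4 10 12 6)| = 12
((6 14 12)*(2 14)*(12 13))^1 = ((2 14 13 12 6))^1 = (2 14 13 12 6)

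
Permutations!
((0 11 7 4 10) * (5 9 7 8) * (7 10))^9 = ((0 11 8 5 9 10)(4 7))^9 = (0 5)(4 7)(8 10)(9 11)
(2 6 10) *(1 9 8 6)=(1 9 8 6 10 2)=[0, 9, 1, 3, 4, 5, 10, 7, 6, 8, 2]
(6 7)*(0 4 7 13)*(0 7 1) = (0 4 1)(6 13 7) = [4, 0, 2, 3, 1, 5, 13, 6, 8, 9, 10, 11, 12, 7]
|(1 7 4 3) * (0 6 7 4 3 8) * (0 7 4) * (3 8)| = |(0 6 4 3 1)(7 8)| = 10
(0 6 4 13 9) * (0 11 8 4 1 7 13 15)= [6, 7, 2, 3, 15, 5, 1, 13, 4, 11, 10, 8, 12, 9, 14, 0]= (0 6 1 7 13 9 11 8 4 15)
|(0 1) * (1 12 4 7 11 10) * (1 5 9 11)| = |(0 12 4 7 1)(5 9 11 10)| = 20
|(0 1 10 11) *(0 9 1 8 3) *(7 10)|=|(0 8 3)(1 7 10 11 9)|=15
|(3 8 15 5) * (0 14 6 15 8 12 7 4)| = |(0 14 6 15 5 3 12 7 4)| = 9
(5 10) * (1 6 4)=(1 6 4)(5 10)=[0, 6, 2, 3, 1, 10, 4, 7, 8, 9, 5]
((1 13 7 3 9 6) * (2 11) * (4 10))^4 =((1 13 7 3 9 6)(2 11)(4 10))^4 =(1 9 7)(3 13 6)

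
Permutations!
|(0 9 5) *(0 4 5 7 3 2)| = 10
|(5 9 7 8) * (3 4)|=|(3 4)(5 9 7 8)|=4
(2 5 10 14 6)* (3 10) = (2 5 3 10 14 6) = [0, 1, 5, 10, 4, 3, 2, 7, 8, 9, 14, 11, 12, 13, 6]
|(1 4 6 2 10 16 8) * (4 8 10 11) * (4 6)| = 6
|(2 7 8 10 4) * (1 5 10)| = 7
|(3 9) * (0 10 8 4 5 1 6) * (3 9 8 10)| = |(10)(0 3 8 4 5 1 6)| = 7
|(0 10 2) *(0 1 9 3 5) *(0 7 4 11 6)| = 11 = |(0 10 2 1 9 3 5 7 4 11 6)|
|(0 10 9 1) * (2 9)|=|(0 10 2 9 1)|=5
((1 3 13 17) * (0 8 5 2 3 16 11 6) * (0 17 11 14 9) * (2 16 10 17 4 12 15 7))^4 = ((0 8 5 16 14 9)(1 10 17)(2 3 13 11 6 4 12 15 7))^4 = (0 14 5)(1 10 17)(2 6 7 11 15 13 12 3 4)(8 9 16)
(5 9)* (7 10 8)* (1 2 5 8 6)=(1 2 5 9 8 7 10 6)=[0, 2, 5, 3, 4, 9, 1, 10, 7, 8, 6]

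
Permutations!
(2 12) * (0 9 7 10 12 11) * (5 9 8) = (0 8 5 9 7 10 12 2 11) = [8, 1, 11, 3, 4, 9, 6, 10, 5, 7, 12, 0, 2]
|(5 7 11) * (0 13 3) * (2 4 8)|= 3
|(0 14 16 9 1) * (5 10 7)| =15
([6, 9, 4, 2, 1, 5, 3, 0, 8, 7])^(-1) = [7, 4, 3, 6, 2, 5, 0, 9, 8, 1]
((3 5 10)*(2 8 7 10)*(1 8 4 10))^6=(2 4 10 3 5)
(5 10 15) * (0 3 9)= [3, 1, 2, 9, 4, 10, 6, 7, 8, 0, 15, 11, 12, 13, 14, 5]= (0 3 9)(5 10 15)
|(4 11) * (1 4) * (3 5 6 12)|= 12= |(1 4 11)(3 5 6 12)|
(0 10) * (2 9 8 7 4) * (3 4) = (0 10)(2 9 8 7 3 4) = [10, 1, 9, 4, 2, 5, 6, 3, 7, 8, 0]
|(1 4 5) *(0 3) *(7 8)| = 6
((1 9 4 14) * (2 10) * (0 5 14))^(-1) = ((0 5 14 1 9 4)(2 10))^(-1) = (0 4 9 1 14 5)(2 10)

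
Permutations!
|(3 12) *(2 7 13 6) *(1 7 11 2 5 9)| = 6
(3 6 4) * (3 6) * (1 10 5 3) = [0, 10, 2, 1, 6, 3, 4, 7, 8, 9, 5] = (1 10 5 3)(4 6)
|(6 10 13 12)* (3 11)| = |(3 11)(6 10 13 12)| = 4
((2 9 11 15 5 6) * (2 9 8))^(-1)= (2 8)(5 15 11 9 6)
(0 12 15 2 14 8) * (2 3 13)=(0 12 15 3 13 2 14 8)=[12, 1, 14, 13, 4, 5, 6, 7, 0, 9, 10, 11, 15, 2, 8, 3]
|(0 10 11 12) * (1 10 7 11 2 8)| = |(0 7 11 12)(1 10 2 8)| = 4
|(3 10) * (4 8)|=|(3 10)(4 8)|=2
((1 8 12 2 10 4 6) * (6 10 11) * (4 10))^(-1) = ((1 8 12 2 11 6))^(-1) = (1 6 11 2 12 8)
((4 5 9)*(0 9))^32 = ((0 9 4 5))^32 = (9)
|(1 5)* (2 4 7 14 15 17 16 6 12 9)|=10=|(1 5)(2 4 7 14 15 17 16 6 12 9)|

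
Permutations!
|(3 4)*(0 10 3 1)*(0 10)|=4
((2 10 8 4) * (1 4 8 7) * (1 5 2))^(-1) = (1 4)(2 5 7 10)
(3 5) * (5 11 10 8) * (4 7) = (3 11 10 8 5)(4 7) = [0, 1, 2, 11, 7, 3, 6, 4, 5, 9, 8, 10]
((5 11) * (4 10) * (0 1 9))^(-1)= (0 9 1)(4 10)(5 11)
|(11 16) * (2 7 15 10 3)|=10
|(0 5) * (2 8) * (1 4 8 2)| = |(0 5)(1 4 8)| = 6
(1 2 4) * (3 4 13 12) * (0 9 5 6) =[9, 2, 13, 4, 1, 6, 0, 7, 8, 5, 10, 11, 3, 12] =(0 9 5 6)(1 2 13 12 3 4)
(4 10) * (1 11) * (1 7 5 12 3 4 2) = (1 11 7 5 12 3 4 10 2) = [0, 11, 1, 4, 10, 12, 6, 5, 8, 9, 2, 7, 3]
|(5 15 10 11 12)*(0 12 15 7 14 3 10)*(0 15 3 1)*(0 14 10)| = 14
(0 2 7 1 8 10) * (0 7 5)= (0 2 5)(1 8 10 7)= [2, 8, 5, 3, 4, 0, 6, 1, 10, 9, 7]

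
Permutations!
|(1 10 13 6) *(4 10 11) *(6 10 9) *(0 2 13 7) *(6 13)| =|(0 2 6 1 11 4 9 13 10 7)| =10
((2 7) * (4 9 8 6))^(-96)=((2 7)(4 9 8 6))^(-96)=(9)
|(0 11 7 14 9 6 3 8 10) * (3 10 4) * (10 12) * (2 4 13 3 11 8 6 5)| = |(0 8 13 3 6 12 10)(2 4 11 7 14 9 5)| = 7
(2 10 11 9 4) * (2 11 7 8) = [0, 1, 10, 3, 11, 5, 6, 8, 2, 4, 7, 9] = (2 10 7 8)(4 11 9)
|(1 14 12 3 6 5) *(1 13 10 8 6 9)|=5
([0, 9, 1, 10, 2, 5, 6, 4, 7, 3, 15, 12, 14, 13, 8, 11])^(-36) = [0, 1, 2, 3, 4, 5, 6, 7, 8, 9, 10, 11, 12, 13, 14, 15]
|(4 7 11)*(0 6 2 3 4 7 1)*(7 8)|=6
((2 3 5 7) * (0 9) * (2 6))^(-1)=(0 9)(2 6 7 5 3)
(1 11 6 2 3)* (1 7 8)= [0, 11, 3, 7, 4, 5, 2, 8, 1, 9, 10, 6]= (1 11 6 2 3 7 8)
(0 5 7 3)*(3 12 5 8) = (0 8 3)(5 7 12) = [8, 1, 2, 0, 4, 7, 6, 12, 3, 9, 10, 11, 5]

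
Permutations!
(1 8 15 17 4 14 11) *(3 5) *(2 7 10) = (1 8 15 17 4 14 11)(2 7 10)(3 5) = [0, 8, 7, 5, 14, 3, 6, 10, 15, 9, 2, 1, 12, 13, 11, 17, 16, 4]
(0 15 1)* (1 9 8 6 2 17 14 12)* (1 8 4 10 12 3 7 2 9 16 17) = (0 15 16 17 14 3 7 2 1)(4 10 12 8 6 9) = [15, 0, 1, 7, 10, 5, 9, 2, 6, 4, 12, 11, 8, 13, 3, 16, 17, 14]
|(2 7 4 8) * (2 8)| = 3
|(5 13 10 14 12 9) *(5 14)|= |(5 13 10)(9 14 12)|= 3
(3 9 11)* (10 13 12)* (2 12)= (2 12 10 13)(3 9 11)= [0, 1, 12, 9, 4, 5, 6, 7, 8, 11, 13, 3, 10, 2]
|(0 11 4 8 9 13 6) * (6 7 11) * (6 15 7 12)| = |(0 15 7 11 4 8 9 13 12 6)| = 10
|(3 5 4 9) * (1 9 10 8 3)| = 10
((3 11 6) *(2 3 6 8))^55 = ((2 3 11 8))^55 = (2 8 11 3)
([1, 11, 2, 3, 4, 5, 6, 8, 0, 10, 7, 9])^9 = [11, 9, 2, 3, 4, 5, 6, 0, 1, 7, 8, 10]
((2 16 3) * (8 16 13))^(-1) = (2 3 16 8 13)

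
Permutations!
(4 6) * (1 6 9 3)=(1 6 4 9 3)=[0, 6, 2, 1, 9, 5, 4, 7, 8, 3]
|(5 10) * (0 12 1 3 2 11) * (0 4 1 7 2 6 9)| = 10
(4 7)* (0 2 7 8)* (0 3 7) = (0 2)(3 7 4 8) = [2, 1, 0, 7, 8, 5, 6, 4, 3]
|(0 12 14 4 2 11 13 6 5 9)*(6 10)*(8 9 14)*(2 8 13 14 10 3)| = |(0 12 13 3 2 11 14 4 8 9)(5 10 6)| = 30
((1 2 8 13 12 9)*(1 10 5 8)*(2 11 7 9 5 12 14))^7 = (1 8 9 2 5 7 14 12 11 13 10)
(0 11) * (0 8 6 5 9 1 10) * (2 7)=(0 11 8 6 5 9 1 10)(2 7)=[11, 10, 7, 3, 4, 9, 5, 2, 6, 1, 0, 8]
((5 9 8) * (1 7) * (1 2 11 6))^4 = (1 6 11 2 7)(5 9 8)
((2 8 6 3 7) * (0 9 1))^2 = ((0 9 1)(2 8 6 3 7))^2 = (0 1 9)(2 6 7 8 3)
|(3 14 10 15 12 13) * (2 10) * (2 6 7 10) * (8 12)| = 9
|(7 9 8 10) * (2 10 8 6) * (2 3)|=|(2 10 7 9 6 3)|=6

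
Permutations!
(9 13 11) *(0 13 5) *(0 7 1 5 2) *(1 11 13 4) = (13)(0 4 1 5 7 11 9 2) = [4, 5, 0, 3, 1, 7, 6, 11, 8, 2, 10, 9, 12, 13]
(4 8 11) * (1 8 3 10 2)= (1 8 11 4 3 10 2)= [0, 8, 1, 10, 3, 5, 6, 7, 11, 9, 2, 4]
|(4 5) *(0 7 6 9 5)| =|(0 7 6 9 5 4)| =6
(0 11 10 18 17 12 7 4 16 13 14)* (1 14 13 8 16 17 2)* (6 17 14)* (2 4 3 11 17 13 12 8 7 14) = (0 17 8 16 7 3 11 10 18 4 2 1 6 13 12 14) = [17, 6, 1, 11, 2, 5, 13, 3, 16, 9, 18, 10, 14, 12, 0, 15, 7, 8, 4]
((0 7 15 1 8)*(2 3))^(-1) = (0 8 1 15 7)(2 3)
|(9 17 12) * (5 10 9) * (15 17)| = 6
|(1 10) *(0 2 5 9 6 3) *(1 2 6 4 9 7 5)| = 6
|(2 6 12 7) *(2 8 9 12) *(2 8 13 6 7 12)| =|(2 7 13 6 8 9)| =6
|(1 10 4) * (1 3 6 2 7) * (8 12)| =|(1 10 4 3 6 2 7)(8 12)| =14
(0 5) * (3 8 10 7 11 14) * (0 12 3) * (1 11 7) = (0 5 12 3 8 10 1 11 14) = [5, 11, 2, 8, 4, 12, 6, 7, 10, 9, 1, 14, 3, 13, 0]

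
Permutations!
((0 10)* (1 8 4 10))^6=(0 1 8 4 10)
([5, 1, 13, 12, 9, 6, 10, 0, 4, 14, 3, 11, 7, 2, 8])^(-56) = [0, 1, 2, 3, 4, 5, 6, 7, 8, 9, 10, 11, 12, 13, 14]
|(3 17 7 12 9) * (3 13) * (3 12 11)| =12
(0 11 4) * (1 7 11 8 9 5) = [8, 7, 2, 3, 0, 1, 6, 11, 9, 5, 10, 4] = (0 8 9 5 1 7 11 4)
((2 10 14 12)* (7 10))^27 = ((2 7 10 14 12))^27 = (2 10 12 7 14)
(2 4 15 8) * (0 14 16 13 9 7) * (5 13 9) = (0 14 16 9 7)(2 4 15 8)(5 13) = [14, 1, 4, 3, 15, 13, 6, 0, 2, 7, 10, 11, 12, 5, 16, 8, 9]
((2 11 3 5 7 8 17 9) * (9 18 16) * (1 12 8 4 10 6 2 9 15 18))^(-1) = ((1 12 8 17)(2 11 3 5 7 4 10 6)(15 18 16))^(-1) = (1 17 8 12)(2 6 10 4 7 5 3 11)(15 16 18)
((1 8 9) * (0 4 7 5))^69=((0 4 7 5)(1 8 9))^69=(9)(0 4 7 5)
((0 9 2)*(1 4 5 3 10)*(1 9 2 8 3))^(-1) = ((0 2)(1 4 5)(3 10 9 8))^(-1) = (0 2)(1 5 4)(3 8 9 10)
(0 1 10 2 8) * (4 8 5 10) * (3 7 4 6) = [1, 6, 5, 7, 8, 10, 3, 4, 0, 9, 2] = (0 1 6 3 7 4 8)(2 5 10)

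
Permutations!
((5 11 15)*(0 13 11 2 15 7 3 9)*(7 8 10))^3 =(15)(0 8 3 13 10 9 11 7) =((0 13 11 8 10 7 3 9)(2 15 5))^3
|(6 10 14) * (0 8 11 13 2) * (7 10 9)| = 5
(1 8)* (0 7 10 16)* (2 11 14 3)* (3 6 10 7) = (0 3 2 11 14 6 10 16)(1 8) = [3, 8, 11, 2, 4, 5, 10, 7, 1, 9, 16, 14, 12, 13, 6, 15, 0]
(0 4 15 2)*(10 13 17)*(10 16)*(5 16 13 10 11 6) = [4, 1, 0, 3, 15, 16, 5, 7, 8, 9, 10, 6, 12, 17, 14, 2, 11, 13] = (0 4 15 2)(5 16 11 6)(13 17)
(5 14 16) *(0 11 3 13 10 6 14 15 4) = (0 11 3 13 10 6 14 16 5 15 4) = [11, 1, 2, 13, 0, 15, 14, 7, 8, 9, 6, 3, 12, 10, 16, 4, 5]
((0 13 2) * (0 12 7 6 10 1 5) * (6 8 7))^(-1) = (0 5 1 10 6 12 2 13)(7 8)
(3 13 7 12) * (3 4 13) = (4 13 7 12) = [0, 1, 2, 3, 13, 5, 6, 12, 8, 9, 10, 11, 4, 7]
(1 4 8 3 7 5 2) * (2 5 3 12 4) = (1 2)(3 7)(4 8 12) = [0, 2, 1, 7, 8, 5, 6, 3, 12, 9, 10, 11, 4]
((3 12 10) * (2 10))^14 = ((2 10 3 12))^14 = (2 3)(10 12)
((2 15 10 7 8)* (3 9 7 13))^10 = (2 10 3 7)(8 15 13 9)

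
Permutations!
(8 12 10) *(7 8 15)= (7 8 12 10 15)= [0, 1, 2, 3, 4, 5, 6, 8, 12, 9, 15, 11, 10, 13, 14, 7]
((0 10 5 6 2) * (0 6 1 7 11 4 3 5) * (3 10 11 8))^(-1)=(0 10 4 11)(1 5 3 8 7)(2 6)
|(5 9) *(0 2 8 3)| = |(0 2 8 3)(5 9)| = 4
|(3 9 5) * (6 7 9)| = 5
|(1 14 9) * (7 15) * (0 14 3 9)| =6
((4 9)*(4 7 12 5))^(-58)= (4 7 5 9 12)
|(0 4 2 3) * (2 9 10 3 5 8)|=15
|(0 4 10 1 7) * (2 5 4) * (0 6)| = 8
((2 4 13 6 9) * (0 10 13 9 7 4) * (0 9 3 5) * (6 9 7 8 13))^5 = (0 9 5 13 3 8 4 6 7 10 2)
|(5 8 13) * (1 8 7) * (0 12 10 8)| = |(0 12 10 8 13 5 7 1)| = 8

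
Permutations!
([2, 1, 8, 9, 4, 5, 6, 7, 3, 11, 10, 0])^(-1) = (0 11 9 3 8 2)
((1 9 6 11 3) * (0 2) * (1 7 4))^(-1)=((0 2)(1 9 6 11 3 7 4))^(-1)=(0 2)(1 4 7 3 11 6 9)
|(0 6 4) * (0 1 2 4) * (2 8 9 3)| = 6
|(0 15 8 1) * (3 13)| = 4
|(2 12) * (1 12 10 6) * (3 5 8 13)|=|(1 12 2 10 6)(3 5 8 13)|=20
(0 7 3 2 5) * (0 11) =(0 7 3 2 5 11) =[7, 1, 5, 2, 4, 11, 6, 3, 8, 9, 10, 0]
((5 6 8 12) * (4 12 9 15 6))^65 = ((4 12 5)(6 8 9 15))^65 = (4 5 12)(6 8 9 15)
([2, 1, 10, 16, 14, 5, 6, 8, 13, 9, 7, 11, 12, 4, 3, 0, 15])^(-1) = [15, 1, 0, 14, 13, 5, 6, 10, 7, 9, 2, 11, 12, 8, 4, 16, 3]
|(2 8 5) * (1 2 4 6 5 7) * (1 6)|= |(1 2 8 7 6 5 4)|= 7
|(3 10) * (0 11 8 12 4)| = 10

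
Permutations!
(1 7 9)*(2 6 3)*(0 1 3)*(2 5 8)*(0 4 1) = (1 7 9 3 5 8 2 6 4) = [0, 7, 6, 5, 1, 8, 4, 9, 2, 3]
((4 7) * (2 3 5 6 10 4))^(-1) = ((2 3 5 6 10 4 7))^(-1) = (2 7 4 10 6 5 3)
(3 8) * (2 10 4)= [0, 1, 10, 8, 2, 5, 6, 7, 3, 9, 4]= (2 10 4)(3 8)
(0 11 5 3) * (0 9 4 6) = [11, 1, 2, 9, 6, 3, 0, 7, 8, 4, 10, 5] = (0 11 5 3 9 4 6)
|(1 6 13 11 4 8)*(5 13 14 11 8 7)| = 9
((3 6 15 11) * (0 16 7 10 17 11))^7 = (0 6 11 10 16 15 3 17 7)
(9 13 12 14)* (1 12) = (1 12 14 9 13) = [0, 12, 2, 3, 4, 5, 6, 7, 8, 13, 10, 11, 14, 1, 9]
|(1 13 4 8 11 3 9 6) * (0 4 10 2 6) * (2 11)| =|(0 4 8 2 6 1 13 10 11 3 9)| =11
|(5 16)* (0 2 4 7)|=4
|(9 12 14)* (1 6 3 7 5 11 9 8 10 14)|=|(1 6 3 7 5 11 9 12)(8 10 14)|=24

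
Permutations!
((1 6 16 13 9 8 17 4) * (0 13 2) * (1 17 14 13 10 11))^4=((0 10 11 1 6 16 2)(4 17)(8 14 13 9))^4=(17)(0 6 10 16 11 2 1)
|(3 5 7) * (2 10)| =|(2 10)(3 5 7)| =6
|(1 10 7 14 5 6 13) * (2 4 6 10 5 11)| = 10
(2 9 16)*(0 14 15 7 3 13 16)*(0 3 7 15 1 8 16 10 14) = (1 8 16 2 9 3 13 10 14) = [0, 8, 9, 13, 4, 5, 6, 7, 16, 3, 14, 11, 12, 10, 1, 15, 2]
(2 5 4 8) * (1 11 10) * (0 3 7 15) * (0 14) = [3, 11, 5, 7, 8, 4, 6, 15, 2, 9, 1, 10, 12, 13, 0, 14] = (0 3 7 15 14)(1 11 10)(2 5 4 8)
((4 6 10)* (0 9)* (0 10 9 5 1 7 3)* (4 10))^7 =((10)(0 5 1 7 3)(4 6 9))^7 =(10)(0 1 3 5 7)(4 6 9)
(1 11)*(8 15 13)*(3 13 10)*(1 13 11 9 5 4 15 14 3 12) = (1 9 5 4 15 10 12)(3 11 13 8 14) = [0, 9, 2, 11, 15, 4, 6, 7, 14, 5, 12, 13, 1, 8, 3, 10]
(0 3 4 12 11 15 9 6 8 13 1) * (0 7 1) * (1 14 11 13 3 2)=[2, 7, 1, 4, 12, 5, 8, 14, 3, 6, 10, 15, 13, 0, 11, 9]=(0 2 1 7 14 11 15 9 6 8 3 4 12 13)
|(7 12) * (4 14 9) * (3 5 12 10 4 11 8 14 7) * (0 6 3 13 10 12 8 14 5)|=30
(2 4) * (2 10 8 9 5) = (2 4 10 8 9 5) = [0, 1, 4, 3, 10, 2, 6, 7, 9, 5, 8]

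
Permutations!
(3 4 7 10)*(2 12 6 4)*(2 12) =(3 12 6 4 7 10) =[0, 1, 2, 12, 7, 5, 4, 10, 8, 9, 3, 11, 6]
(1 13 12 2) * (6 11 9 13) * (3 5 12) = [0, 6, 1, 5, 4, 12, 11, 7, 8, 13, 10, 9, 2, 3] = (1 6 11 9 13 3 5 12 2)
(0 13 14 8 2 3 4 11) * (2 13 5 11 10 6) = (0 5 11)(2 3 4 10 6)(8 13 14) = [5, 1, 3, 4, 10, 11, 2, 7, 13, 9, 6, 0, 12, 14, 8]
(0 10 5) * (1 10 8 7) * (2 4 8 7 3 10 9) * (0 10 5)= (0 7 1 9 2 4 8 3 5 10)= [7, 9, 4, 5, 8, 10, 6, 1, 3, 2, 0]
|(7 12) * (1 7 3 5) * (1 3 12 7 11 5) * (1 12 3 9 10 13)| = 6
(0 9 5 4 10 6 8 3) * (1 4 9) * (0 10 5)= (0 1 4 5 9)(3 10 6 8)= [1, 4, 2, 10, 5, 9, 8, 7, 3, 0, 6]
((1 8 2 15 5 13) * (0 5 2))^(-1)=((0 5 13 1 8)(2 15))^(-1)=(0 8 1 13 5)(2 15)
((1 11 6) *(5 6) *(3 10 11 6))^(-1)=((1 6)(3 10 11 5))^(-1)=(1 6)(3 5 11 10)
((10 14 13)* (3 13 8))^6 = (3 13 10 14 8)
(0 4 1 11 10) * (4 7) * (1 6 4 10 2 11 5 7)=(0 1 5 7 10)(2 11)(4 6)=[1, 5, 11, 3, 6, 7, 4, 10, 8, 9, 0, 2]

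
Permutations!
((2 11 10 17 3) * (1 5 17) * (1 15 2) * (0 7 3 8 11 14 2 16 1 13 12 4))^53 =(0 4 12 13 3 7)(1 10 17 16 11 5 15 8)(2 14) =((0 7 3 13 12 4)(1 5 17 8 11 10 15 16)(2 14))^53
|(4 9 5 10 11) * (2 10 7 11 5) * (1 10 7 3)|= |(1 10 5 3)(2 7 11 4 9)|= 20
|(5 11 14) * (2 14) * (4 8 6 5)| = 7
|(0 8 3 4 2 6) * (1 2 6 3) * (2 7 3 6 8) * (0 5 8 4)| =8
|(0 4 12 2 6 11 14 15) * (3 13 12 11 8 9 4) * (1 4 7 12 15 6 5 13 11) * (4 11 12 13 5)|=|(0 3 12 2 4 1 11 14 6 8 9 7 13 15)|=14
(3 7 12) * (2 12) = (2 12 3 7) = [0, 1, 12, 7, 4, 5, 6, 2, 8, 9, 10, 11, 3]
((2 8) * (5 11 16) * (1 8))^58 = ((1 8 2)(5 11 16))^58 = (1 8 2)(5 11 16)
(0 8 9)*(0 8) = (8 9) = [0, 1, 2, 3, 4, 5, 6, 7, 9, 8]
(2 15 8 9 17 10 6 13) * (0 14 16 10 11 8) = [14, 1, 15, 3, 4, 5, 13, 7, 9, 17, 6, 8, 12, 2, 16, 0, 10, 11] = (0 14 16 10 6 13 2 15)(8 9 17 11)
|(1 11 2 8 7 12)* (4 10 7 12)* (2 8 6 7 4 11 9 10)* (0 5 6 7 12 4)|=35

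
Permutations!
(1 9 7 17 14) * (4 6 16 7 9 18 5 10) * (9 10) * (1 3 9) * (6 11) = (1 18 5)(3 9 10 4 11 6 16 7 17 14) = [0, 18, 2, 9, 11, 1, 16, 17, 8, 10, 4, 6, 12, 13, 3, 15, 7, 14, 5]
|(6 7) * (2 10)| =|(2 10)(6 7)| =2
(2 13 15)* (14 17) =(2 13 15)(14 17) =[0, 1, 13, 3, 4, 5, 6, 7, 8, 9, 10, 11, 12, 15, 17, 2, 16, 14]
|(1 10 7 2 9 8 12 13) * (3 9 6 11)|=11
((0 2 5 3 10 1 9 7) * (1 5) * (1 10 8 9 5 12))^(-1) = (0 7 9 8 3 5 1 12 10 2) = ((0 2 10 12 1 5 3 8 9 7))^(-1)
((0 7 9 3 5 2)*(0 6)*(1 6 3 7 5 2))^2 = ((0 5 1 6)(2 3)(7 9))^2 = (9)(0 1)(5 6)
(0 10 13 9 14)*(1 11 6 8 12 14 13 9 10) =(0 1 11 6 8 12 14)(9 13 10) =[1, 11, 2, 3, 4, 5, 8, 7, 12, 13, 9, 6, 14, 10, 0]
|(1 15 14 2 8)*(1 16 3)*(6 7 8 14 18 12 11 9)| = |(1 15 18 12 11 9 6 7 8 16 3)(2 14)| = 22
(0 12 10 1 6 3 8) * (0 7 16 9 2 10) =[12, 6, 10, 8, 4, 5, 3, 16, 7, 2, 1, 11, 0, 13, 14, 15, 9] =(0 12)(1 6 3 8 7 16 9 2 10)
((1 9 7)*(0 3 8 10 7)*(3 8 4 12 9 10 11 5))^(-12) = ((0 8 11 5 3 4 12 9)(1 10 7))^(-12) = (0 3)(4 8)(5 9)(11 12)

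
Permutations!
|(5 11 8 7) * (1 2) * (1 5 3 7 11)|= 6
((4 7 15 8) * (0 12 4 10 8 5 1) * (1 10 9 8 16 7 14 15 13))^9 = (0 13 16 5 14 12 1 7 10 15 4)(8 9)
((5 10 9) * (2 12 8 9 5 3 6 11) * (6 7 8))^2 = ((2 12 6 11)(3 7 8 9)(5 10))^2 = (2 6)(3 8)(7 9)(11 12)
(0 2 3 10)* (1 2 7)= (0 7 1 2 3 10)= [7, 2, 3, 10, 4, 5, 6, 1, 8, 9, 0]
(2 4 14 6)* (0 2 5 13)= [2, 1, 4, 3, 14, 13, 5, 7, 8, 9, 10, 11, 12, 0, 6]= (0 2 4 14 6 5 13)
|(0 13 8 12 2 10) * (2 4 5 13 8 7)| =9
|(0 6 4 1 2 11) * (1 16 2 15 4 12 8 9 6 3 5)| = |(0 3 5 1 15 4 16 2 11)(6 12 8 9)| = 36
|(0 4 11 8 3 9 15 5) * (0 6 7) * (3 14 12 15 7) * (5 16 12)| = |(0 4 11 8 14 5 6 3 9 7)(12 15 16)| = 30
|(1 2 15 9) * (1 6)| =5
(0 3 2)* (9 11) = [3, 1, 0, 2, 4, 5, 6, 7, 8, 11, 10, 9] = (0 3 2)(9 11)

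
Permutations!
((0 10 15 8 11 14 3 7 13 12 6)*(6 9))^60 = (15) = ((0 10 15 8 11 14 3 7 13 12 9 6))^60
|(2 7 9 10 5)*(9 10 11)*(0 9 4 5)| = 8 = |(0 9 11 4 5 2 7 10)|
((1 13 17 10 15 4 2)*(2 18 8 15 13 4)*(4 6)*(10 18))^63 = ((1 6 4 10 13 17 18 8 15 2))^63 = (1 10 18 2 4 17 15 6 13 8)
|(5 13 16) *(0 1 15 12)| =12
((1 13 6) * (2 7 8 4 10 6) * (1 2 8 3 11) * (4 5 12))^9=((1 13 8 5 12 4 10 6 2 7 3 11))^9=(1 7 10 5)(2 4 8 11)(3 6 12 13)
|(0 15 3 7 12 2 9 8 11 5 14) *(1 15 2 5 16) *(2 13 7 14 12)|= 12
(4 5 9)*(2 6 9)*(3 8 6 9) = (2 9 4 5)(3 8 6) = [0, 1, 9, 8, 5, 2, 3, 7, 6, 4]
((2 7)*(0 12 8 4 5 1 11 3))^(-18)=((0 12 8 4 5 1 11 3)(2 7))^(-18)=(0 11 5 8)(1 4 12 3)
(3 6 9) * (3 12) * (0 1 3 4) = (0 1 3 6 9 12 4) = [1, 3, 2, 6, 0, 5, 9, 7, 8, 12, 10, 11, 4]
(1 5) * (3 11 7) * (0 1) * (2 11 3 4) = [1, 5, 11, 3, 2, 0, 6, 4, 8, 9, 10, 7] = (0 1 5)(2 11 7 4)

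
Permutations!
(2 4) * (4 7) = (2 7 4) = [0, 1, 7, 3, 2, 5, 6, 4]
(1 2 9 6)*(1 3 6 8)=(1 2 9 8)(3 6)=[0, 2, 9, 6, 4, 5, 3, 7, 1, 8]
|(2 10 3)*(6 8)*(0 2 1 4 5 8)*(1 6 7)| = 5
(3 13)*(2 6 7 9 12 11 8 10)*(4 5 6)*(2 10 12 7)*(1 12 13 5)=(1 12 11 8 13 3 5 6 2 4)(7 9)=[0, 12, 4, 5, 1, 6, 2, 9, 13, 7, 10, 8, 11, 3]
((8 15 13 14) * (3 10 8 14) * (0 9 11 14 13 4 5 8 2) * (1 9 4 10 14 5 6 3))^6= (0 1 10 14 8 6 11)(2 13 15 3 5 4 9)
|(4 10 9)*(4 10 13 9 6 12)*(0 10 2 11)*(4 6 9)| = |(0 10 9 2 11)(4 13)(6 12)| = 10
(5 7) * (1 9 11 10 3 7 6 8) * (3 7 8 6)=(1 9 11 10 7 5 3 8)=[0, 9, 2, 8, 4, 3, 6, 5, 1, 11, 7, 10]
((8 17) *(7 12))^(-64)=((7 12)(8 17))^(-64)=(17)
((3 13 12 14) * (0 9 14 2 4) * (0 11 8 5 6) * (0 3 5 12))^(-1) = (0 13 3 6 5 14 9)(2 12 8 11 4)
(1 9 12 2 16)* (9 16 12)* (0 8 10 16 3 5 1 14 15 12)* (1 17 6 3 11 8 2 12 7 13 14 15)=(0 2)(1 11 8 10 16 15 7 13 14)(3 5 17 6)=[2, 11, 0, 5, 4, 17, 3, 13, 10, 9, 16, 8, 12, 14, 1, 7, 15, 6]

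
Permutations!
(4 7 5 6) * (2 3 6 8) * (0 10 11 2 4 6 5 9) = (0 10 11 2 3 5 8 4 7 9) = [10, 1, 3, 5, 7, 8, 6, 9, 4, 0, 11, 2]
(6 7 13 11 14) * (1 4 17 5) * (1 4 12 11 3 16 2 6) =(1 12 11 14)(2 6 7 13 3 16)(4 17 5) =[0, 12, 6, 16, 17, 4, 7, 13, 8, 9, 10, 14, 11, 3, 1, 15, 2, 5]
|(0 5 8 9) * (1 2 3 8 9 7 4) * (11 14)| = 6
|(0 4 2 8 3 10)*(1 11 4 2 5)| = 20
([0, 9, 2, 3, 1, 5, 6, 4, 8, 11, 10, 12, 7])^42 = [0, 1, 2, 3, 4, 5, 6, 7, 8, 9, 10, 11, 12]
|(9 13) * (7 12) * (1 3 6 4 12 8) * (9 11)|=|(1 3 6 4 12 7 8)(9 13 11)|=21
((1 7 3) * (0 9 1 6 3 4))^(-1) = (0 4 7 1 9)(3 6)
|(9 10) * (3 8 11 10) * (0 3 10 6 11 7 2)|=10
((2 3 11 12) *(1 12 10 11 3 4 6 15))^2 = (1 2 6)(4 15 12)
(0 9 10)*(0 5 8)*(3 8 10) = (0 9 3 8)(5 10) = [9, 1, 2, 8, 4, 10, 6, 7, 0, 3, 5]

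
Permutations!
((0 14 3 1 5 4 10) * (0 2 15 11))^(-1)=(0 11 15 2 10 4 5 1 3 14)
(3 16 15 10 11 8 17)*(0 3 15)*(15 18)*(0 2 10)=(0 3 16 2 10 11 8 17 18 15)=[3, 1, 10, 16, 4, 5, 6, 7, 17, 9, 11, 8, 12, 13, 14, 0, 2, 18, 15]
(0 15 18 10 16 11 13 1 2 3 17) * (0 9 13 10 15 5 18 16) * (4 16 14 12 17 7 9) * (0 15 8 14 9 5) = (1 2 3 7 5 18 8 14 12 17 4 16 11 10 15 9 13) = [0, 2, 3, 7, 16, 18, 6, 5, 14, 13, 15, 10, 17, 1, 12, 9, 11, 4, 8]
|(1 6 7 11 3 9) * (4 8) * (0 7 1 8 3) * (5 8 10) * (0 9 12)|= |(0 7 11 9 10 5 8 4 3 12)(1 6)|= 10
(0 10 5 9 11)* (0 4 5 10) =(4 5 9 11) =[0, 1, 2, 3, 5, 9, 6, 7, 8, 11, 10, 4]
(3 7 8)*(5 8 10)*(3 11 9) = [0, 1, 2, 7, 4, 8, 6, 10, 11, 3, 5, 9] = (3 7 10 5 8 11 9)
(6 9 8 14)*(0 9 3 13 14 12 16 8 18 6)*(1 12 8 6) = (0 9 18 1 12 16 6 3 13 14) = [9, 12, 2, 13, 4, 5, 3, 7, 8, 18, 10, 11, 16, 14, 0, 15, 6, 17, 1]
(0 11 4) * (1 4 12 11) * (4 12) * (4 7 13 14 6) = [1, 12, 2, 3, 0, 5, 4, 13, 8, 9, 10, 7, 11, 14, 6] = (0 1 12 11 7 13 14 6 4)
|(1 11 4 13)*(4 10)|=|(1 11 10 4 13)|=5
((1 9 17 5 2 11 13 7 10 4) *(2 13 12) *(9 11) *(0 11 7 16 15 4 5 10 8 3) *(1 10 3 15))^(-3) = (0 9 11 17 12 3 2)(1 5 15)(4 7 13)(8 16 10)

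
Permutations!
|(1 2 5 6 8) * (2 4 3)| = 7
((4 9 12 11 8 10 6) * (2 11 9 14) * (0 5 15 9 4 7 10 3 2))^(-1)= ((0 5 15 9 12 4 14)(2 11 8 3)(6 7 10))^(-1)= (0 14 4 12 9 15 5)(2 3 8 11)(6 10 7)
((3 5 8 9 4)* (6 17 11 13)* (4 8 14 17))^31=(3 4 6 13 11 17 14 5)(8 9)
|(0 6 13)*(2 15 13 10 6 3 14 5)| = 14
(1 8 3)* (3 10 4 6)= (1 8 10 4 6 3)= [0, 8, 2, 1, 6, 5, 3, 7, 10, 9, 4]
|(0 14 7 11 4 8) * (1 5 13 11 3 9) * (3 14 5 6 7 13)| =|(0 5 3 9 1 6 7 14 13 11 4 8)| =12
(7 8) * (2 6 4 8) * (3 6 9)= (2 9 3 6 4 8 7)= [0, 1, 9, 6, 8, 5, 4, 2, 7, 3]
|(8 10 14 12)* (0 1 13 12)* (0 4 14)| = 6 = |(0 1 13 12 8 10)(4 14)|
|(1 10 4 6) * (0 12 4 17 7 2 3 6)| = 21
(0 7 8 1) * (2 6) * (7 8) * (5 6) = (0 8 1)(2 5 6) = [8, 0, 5, 3, 4, 6, 2, 7, 1]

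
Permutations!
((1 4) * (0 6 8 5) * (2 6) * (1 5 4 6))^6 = (0 5 4 8 6 1 2)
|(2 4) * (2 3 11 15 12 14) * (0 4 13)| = |(0 4 3 11 15 12 14 2 13)| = 9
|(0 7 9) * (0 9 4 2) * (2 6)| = 5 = |(9)(0 7 4 6 2)|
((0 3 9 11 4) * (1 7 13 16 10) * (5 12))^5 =(16)(5 12)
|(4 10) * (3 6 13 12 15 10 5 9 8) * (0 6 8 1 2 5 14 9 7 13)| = 22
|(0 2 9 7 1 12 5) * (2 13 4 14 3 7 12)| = |(0 13 4 14 3 7 1 2 9 12 5)| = 11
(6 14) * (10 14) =(6 10 14) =[0, 1, 2, 3, 4, 5, 10, 7, 8, 9, 14, 11, 12, 13, 6]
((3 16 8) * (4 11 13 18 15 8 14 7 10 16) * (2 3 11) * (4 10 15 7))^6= (18)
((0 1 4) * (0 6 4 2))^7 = ((0 1 2)(4 6))^7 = (0 1 2)(4 6)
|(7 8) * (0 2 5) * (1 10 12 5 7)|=8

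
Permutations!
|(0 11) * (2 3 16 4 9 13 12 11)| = 9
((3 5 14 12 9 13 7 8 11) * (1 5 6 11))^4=(1 9)(3 6 11)(5 13)(7 14)(8 12)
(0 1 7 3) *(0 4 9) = [1, 7, 2, 4, 9, 5, 6, 3, 8, 0] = (0 1 7 3 4 9)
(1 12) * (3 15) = [0, 12, 2, 15, 4, 5, 6, 7, 8, 9, 10, 11, 1, 13, 14, 3] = (1 12)(3 15)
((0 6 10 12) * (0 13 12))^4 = ((0 6 10)(12 13))^4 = (13)(0 6 10)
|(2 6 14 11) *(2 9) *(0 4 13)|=15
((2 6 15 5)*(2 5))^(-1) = ((2 6 15))^(-1) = (2 15 6)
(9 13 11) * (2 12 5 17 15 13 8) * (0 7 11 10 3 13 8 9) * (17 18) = (0 7 11)(2 12 5 18 17 15 8)(3 13 10) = [7, 1, 12, 13, 4, 18, 6, 11, 2, 9, 3, 0, 5, 10, 14, 8, 16, 15, 17]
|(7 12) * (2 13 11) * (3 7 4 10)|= |(2 13 11)(3 7 12 4 10)|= 15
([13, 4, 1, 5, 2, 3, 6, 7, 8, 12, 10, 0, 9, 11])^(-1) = (0 11 13)(1 2 4)(3 5)(9 12)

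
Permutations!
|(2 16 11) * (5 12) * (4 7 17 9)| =|(2 16 11)(4 7 17 9)(5 12)| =12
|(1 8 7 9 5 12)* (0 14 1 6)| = |(0 14 1 8 7 9 5 12 6)| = 9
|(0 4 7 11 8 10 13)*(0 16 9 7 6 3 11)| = |(0 4 6 3 11 8 10 13 16 9 7)| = 11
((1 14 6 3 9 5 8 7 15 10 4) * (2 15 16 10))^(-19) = (1 3 8 10 14 9 7 4 6 5 16)(2 15) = ((1 14 6 3 9 5 8 7 16 10 4)(2 15))^(-19)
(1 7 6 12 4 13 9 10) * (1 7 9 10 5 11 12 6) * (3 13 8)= [0, 9, 2, 13, 8, 11, 6, 1, 3, 5, 7, 12, 4, 10]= (1 9 5 11 12 4 8 3 13 10 7)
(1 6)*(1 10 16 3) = [0, 6, 2, 1, 4, 5, 10, 7, 8, 9, 16, 11, 12, 13, 14, 15, 3] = (1 6 10 16 3)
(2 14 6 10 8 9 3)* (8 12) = [0, 1, 14, 2, 4, 5, 10, 7, 9, 3, 12, 11, 8, 13, 6] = (2 14 6 10 12 8 9 3)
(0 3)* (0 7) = (0 3 7) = [3, 1, 2, 7, 4, 5, 6, 0]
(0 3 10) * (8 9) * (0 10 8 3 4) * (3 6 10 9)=(0 4)(3 8)(6 10 9)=[4, 1, 2, 8, 0, 5, 10, 7, 3, 6, 9]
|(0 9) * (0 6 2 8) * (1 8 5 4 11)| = 9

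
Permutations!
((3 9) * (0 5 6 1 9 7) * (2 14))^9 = ((0 5 6 1 9 3 7)(2 14))^9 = (0 6 9 7 5 1 3)(2 14)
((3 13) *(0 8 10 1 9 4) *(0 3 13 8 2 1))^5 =((13)(0 2 1 9 4 3 8 10))^5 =(13)(0 3 1 10 4 2 8 9)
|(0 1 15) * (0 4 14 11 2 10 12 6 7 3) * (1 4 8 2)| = 13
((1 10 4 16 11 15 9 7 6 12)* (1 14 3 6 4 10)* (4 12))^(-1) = (3 14 12 7 9 15 11 16 4 6)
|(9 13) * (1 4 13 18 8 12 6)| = 8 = |(1 4 13 9 18 8 12 6)|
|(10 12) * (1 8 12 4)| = |(1 8 12 10 4)| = 5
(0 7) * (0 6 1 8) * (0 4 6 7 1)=[1, 8, 2, 3, 6, 5, 0, 7, 4]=(0 1 8 4 6)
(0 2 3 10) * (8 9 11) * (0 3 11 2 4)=(0 4)(2 11 8 9)(3 10)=[4, 1, 11, 10, 0, 5, 6, 7, 9, 2, 3, 8]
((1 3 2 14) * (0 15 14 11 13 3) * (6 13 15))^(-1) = (0 1 14 15 11 2 3 13 6)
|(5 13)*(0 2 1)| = |(0 2 1)(5 13)| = 6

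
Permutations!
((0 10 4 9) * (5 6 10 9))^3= ((0 9)(4 5 6 10))^3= (0 9)(4 10 6 5)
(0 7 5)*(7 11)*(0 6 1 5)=(0 11 7)(1 5 6)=[11, 5, 2, 3, 4, 6, 1, 0, 8, 9, 10, 7]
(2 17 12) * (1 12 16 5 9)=(1 12 2 17 16 5 9)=[0, 12, 17, 3, 4, 9, 6, 7, 8, 1, 10, 11, 2, 13, 14, 15, 5, 16]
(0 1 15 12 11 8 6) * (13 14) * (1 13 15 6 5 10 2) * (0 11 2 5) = [13, 6, 1, 3, 4, 10, 11, 7, 0, 9, 5, 8, 2, 14, 15, 12] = (0 13 14 15 12 2 1 6 11 8)(5 10)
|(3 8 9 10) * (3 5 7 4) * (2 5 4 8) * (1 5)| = 9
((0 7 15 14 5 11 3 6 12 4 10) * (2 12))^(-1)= ((0 7 15 14 5 11 3 6 2 12 4 10))^(-1)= (0 10 4 12 2 6 3 11 5 14 15 7)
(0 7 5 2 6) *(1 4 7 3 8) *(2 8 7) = (0 3 7 5 8 1 4 2 6) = [3, 4, 6, 7, 2, 8, 0, 5, 1]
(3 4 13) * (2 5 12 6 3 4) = [0, 1, 5, 2, 13, 12, 3, 7, 8, 9, 10, 11, 6, 4] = (2 5 12 6 3)(4 13)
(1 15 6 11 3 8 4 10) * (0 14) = (0 14)(1 15 6 11 3 8 4 10) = [14, 15, 2, 8, 10, 5, 11, 7, 4, 9, 1, 3, 12, 13, 0, 6]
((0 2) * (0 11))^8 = ((0 2 11))^8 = (0 11 2)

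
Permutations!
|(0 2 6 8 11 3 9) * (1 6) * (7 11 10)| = 10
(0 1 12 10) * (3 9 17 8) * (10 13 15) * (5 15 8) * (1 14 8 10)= (0 14 8 3 9 17 5 15 1 12 13 10)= [14, 12, 2, 9, 4, 15, 6, 7, 3, 17, 0, 11, 13, 10, 8, 1, 16, 5]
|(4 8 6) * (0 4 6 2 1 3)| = 6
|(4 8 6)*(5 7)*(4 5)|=|(4 8 6 5 7)|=5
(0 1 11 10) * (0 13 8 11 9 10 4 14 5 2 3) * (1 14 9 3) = [14, 3, 1, 0, 9, 2, 6, 7, 11, 10, 13, 4, 12, 8, 5] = (0 14 5 2 1 3)(4 9 10 13 8 11)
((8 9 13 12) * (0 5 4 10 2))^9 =(0 2 10 4 5)(8 9 13 12)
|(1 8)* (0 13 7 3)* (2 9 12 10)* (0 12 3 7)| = 10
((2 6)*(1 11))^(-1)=(1 11)(2 6)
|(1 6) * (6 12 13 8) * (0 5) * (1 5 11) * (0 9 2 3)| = 11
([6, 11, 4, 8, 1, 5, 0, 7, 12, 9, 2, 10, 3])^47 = [6, 10, 1, 12, 11, 5, 0, 7, 3, 9, 4, 2, 8]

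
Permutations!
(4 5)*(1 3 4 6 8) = (1 3 4 5 6 8) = [0, 3, 2, 4, 5, 6, 8, 7, 1]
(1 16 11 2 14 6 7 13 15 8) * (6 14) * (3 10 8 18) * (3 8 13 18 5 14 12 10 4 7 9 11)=[0, 16, 6, 4, 7, 14, 9, 18, 1, 11, 13, 2, 10, 15, 12, 5, 3, 17, 8]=(1 16 3 4 7 18 8)(2 6 9 11)(5 14 12 10 13 15)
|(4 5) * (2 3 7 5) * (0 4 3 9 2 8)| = 6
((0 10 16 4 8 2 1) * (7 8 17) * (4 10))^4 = ((0 4 17 7 8 2 1)(10 16))^4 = (0 8 4 2 17 1 7)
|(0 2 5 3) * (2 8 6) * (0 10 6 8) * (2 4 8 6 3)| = 6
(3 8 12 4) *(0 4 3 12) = [4, 1, 2, 8, 12, 5, 6, 7, 0, 9, 10, 11, 3] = (0 4 12 3 8)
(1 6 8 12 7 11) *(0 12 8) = (0 12 7 11 1 6) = [12, 6, 2, 3, 4, 5, 0, 11, 8, 9, 10, 1, 7]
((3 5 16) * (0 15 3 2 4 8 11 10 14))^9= ((0 15 3 5 16 2 4 8 11 10 14))^9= (0 10 8 2 5 15 14 11 4 16 3)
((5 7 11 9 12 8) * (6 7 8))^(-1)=((5 8)(6 7 11 9 12))^(-1)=(5 8)(6 12 9 11 7)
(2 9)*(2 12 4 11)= [0, 1, 9, 3, 11, 5, 6, 7, 8, 12, 10, 2, 4]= (2 9 12 4 11)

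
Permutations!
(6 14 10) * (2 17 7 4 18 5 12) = (2 17 7 4 18 5 12)(6 14 10) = [0, 1, 17, 3, 18, 12, 14, 4, 8, 9, 6, 11, 2, 13, 10, 15, 16, 7, 5]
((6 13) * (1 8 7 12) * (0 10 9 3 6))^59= (0 13 6 3 9 10)(1 12 7 8)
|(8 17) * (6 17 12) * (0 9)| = |(0 9)(6 17 8 12)| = 4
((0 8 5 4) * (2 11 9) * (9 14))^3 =((0 8 5 4)(2 11 14 9))^3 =(0 4 5 8)(2 9 14 11)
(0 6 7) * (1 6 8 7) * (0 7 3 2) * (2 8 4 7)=(0 4 7 2)(1 6)(3 8)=[4, 6, 0, 8, 7, 5, 1, 2, 3]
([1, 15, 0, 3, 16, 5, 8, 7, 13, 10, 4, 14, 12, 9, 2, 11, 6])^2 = (0 15 14)(1 11 2)(4 6 13 10 16 8 9)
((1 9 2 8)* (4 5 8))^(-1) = ((1 9 2 4 5 8))^(-1) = (1 8 5 4 2 9)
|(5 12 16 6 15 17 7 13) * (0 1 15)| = 10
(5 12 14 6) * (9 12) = (5 9 12 14 6) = [0, 1, 2, 3, 4, 9, 5, 7, 8, 12, 10, 11, 14, 13, 6]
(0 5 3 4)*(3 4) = (0 5 4) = [5, 1, 2, 3, 0, 4]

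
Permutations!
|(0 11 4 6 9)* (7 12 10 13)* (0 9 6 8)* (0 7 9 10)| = 6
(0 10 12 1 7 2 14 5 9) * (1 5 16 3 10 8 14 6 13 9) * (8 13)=[13, 7, 6, 10, 4, 1, 8, 2, 14, 0, 12, 11, 5, 9, 16, 15, 3]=(0 13 9)(1 7 2 6 8 14 16 3 10 12 5)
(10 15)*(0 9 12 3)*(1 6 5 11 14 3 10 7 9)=(0 1 6 5 11 14 3)(7 9 12 10 15)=[1, 6, 2, 0, 4, 11, 5, 9, 8, 12, 15, 14, 10, 13, 3, 7]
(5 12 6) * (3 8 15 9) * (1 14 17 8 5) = (1 14 17 8 15 9 3 5 12 6) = [0, 14, 2, 5, 4, 12, 1, 7, 15, 3, 10, 11, 6, 13, 17, 9, 16, 8]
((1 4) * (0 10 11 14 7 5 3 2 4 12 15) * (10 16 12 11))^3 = (0 15 12 16)(1 7 2 11 5 4 14 3)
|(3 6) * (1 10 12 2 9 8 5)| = 14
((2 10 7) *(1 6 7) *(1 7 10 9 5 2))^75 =((1 6 10 7)(2 9 5))^75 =(1 7 10 6)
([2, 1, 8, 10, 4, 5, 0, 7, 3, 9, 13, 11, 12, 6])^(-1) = [6, 1, 0, 8, 4, 5, 13, 7, 2, 9, 3, 11, 12, 10]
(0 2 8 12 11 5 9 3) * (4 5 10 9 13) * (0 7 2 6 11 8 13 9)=(0 6 11 10)(2 13 4 5 9 3 7)(8 12)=[6, 1, 13, 7, 5, 9, 11, 2, 12, 3, 0, 10, 8, 4]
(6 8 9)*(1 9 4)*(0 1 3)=(0 1 9 6 8 4 3)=[1, 9, 2, 0, 3, 5, 8, 7, 4, 6]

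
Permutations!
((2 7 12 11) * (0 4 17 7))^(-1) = ((0 4 17 7 12 11 2))^(-1) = (0 2 11 12 7 17 4)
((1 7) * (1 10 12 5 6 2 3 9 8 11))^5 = (1 6 11 5 8 12 9 10 3 7 2)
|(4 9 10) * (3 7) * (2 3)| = |(2 3 7)(4 9 10)| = 3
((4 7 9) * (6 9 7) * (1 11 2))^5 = ((1 11 2)(4 6 9))^5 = (1 2 11)(4 9 6)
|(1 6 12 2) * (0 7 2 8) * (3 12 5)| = 9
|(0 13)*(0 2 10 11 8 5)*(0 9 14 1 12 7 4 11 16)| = 45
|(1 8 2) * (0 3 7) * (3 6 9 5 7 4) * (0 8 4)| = |(0 6 9 5 7 8 2 1 4 3)| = 10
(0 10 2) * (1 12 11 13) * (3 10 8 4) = (0 8 4 3 10 2)(1 12 11 13) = [8, 12, 0, 10, 3, 5, 6, 7, 4, 9, 2, 13, 11, 1]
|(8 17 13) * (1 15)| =|(1 15)(8 17 13)| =6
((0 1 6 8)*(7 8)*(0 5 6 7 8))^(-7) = (0 7 1)(5 8 6)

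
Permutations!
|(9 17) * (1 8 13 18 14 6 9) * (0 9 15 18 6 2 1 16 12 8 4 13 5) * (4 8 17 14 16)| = 56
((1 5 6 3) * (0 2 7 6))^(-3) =(0 3 2 1 7 5 6)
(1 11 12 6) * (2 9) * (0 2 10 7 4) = (0 2 9 10 7 4)(1 11 12 6) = [2, 11, 9, 3, 0, 5, 1, 4, 8, 10, 7, 12, 6]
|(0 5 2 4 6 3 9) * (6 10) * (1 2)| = 9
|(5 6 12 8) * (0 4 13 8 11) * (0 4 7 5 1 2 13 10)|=8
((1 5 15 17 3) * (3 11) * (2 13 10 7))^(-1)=((1 5 15 17 11 3)(2 13 10 7))^(-1)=(1 3 11 17 15 5)(2 7 10 13)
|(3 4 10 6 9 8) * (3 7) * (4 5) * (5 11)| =|(3 11 5 4 10 6 9 8 7)| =9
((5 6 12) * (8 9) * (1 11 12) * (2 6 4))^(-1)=(1 6 2 4 5 12 11)(8 9)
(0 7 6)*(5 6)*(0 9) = (0 7 5 6 9) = [7, 1, 2, 3, 4, 6, 9, 5, 8, 0]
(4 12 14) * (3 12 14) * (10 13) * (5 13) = (3 12)(4 14)(5 13 10) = [0, 1, 2, 12, 14, 13, 6, 7, 8, 9, 5, 11, 3, 10, 4]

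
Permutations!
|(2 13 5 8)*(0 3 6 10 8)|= |(0 3 6 10 8 2 13 5)|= 8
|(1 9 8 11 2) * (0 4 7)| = |(0 4 7)(1 9 8 11 2)| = 15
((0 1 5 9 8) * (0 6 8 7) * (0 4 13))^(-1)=(0 13 4 7 9 5 1)(6 8)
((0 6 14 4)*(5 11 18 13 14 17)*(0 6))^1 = (4 6 17 5 11 18 13 14)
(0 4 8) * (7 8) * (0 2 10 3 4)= [0, 1, 10, 4, 7, 5, 6, 8, 2, 9, 3]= (2 10 3 4 7 8)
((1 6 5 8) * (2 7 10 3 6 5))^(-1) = (1 8 5)(2 6 3 10 7)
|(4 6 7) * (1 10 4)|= 5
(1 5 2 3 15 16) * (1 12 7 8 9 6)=(1 5 2 3 15 16 12 7 8 9 6)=[0, 5, 3, 15, 4, 2, 1, 8, 9, 6, 10, 11, 7, 13, 14, 16, 12]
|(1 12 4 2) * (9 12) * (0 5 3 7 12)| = |(0 5 3 7 12 4 2 1 9)| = 9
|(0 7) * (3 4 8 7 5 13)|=|(0 5 13 3 4 8 7)|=7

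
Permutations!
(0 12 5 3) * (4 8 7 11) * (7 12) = (0 7 11 4 8 12 5 3) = [7, 1, 2, 0, 8, 3, 6, 11, 12, 9, 10, 4, 5]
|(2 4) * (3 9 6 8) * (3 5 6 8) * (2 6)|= |(2 4 6 3 9 8 5)|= 7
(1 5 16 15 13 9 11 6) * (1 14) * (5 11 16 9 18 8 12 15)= (1 11 6 14)(5 9 16)(8 12 15 13 18)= [0, 11, 2, 3, 4, 9, 14, 7, 12, 16, 10, 6, 15, 18, 1, 13, 5, 17, 8]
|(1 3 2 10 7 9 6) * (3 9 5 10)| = |(1 9 6)(2 3)(5 10 7)| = 6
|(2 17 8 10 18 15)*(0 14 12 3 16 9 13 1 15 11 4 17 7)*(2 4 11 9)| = |(0 14 12 3 16 2 7)(1 15 4 17 8 10 18 9 13)| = 63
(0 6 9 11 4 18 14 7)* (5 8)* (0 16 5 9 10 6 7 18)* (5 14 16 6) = (0 7 6 10 5 8 9 11 4)(14 18 16) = [7, 1, 2, 3, 0, 8, 10, 6, 9, 11, 5, 4, 12, 13, 18, 15, 14, 17, 16]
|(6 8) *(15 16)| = 2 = |(6 8)(15 16)|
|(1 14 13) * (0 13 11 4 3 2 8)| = 9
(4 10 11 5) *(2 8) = (2 8)(4 10 11 5) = [0, 1, 8, 3, 10, 4, 6, 7, 2, 9, 11, 5]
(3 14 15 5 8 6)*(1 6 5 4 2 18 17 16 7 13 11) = (1 6 3 14 15 4 2 18 17 16 7 13 11)(5 8) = [0, 6, 18, 14, 2, 8, 3, 13, 5, 9, 10, 1, 12, 11, 15, 4, 7, 16, 17]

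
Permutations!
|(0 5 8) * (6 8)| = 4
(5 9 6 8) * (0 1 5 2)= (0 1 5 9 6 8 2)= [1, 5, 0, 3, 4, 9, 8, 7, 2, 6]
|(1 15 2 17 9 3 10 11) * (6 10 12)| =|(1 15 2 17 9 3 12 6 10 11)| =10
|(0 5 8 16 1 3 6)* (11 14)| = 14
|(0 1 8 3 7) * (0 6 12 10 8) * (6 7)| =|(0 1)(3 6 12 10 8)| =10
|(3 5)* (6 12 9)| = 6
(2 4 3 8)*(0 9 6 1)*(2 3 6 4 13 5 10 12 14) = (0 9 4 6 1)(2 13 5 10 12 14)(3 8) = [9, 0, 13, 8, 6, 10, 1, 7, 3, 4, 12, 11, 14, 5, 2]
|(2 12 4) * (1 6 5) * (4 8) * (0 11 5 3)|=12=|(0 11 5 1 6 3)(2 12 8 4)|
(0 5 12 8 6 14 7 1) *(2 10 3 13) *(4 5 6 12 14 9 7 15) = (0 6 9 7 1)(2 10 3 13)(4 5 14 15)(8 12) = [6, 0, 10, 13, 5, 14, 9, 1, 12, 7, 3, 11, 8, 2, 15, 4]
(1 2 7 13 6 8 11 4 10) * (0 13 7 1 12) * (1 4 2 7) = (0 13 6 8 11 2 4 10 12)(1 7) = [13, 7, 4, 3, 10, 5, 8, 1, 11, 9, 12, 2, 0, 6]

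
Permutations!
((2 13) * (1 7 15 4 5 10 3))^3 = ((1 7 15 4 5 10 3)(2 13))^3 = (1 4 3 15 10 7 5)(2 13)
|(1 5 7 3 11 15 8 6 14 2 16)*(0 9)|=|(0 9)(1 5 7 3 11 15 8 6 14 2 16)|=22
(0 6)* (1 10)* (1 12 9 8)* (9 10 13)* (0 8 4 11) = (0 6 8 1 13 9 4 11)(10 12) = [6, 13, 2, 3, 11, 5, 8, 7, 1, 4, 12, 0, 10, 9]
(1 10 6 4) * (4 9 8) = [0, 10, 2, 3, 1, 5, 9, 7, 4, 8, 6] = (1 10 6 9 8 4)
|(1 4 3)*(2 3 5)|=|(1 4 5 2 3)|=5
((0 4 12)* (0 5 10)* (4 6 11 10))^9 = ((0 6 11 10)(4 12 5))^9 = (12)(0 6 11 10)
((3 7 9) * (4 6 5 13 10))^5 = ((3 7 9)(4 6 5 13 10))^5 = (13)(3 9 7)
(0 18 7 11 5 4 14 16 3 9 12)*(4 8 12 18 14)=[14, 1, 2, 9, 4, 8, 6, 11, 12, 18, 10, 5, 0, 13, 16, 15, 3, 17, 7]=(0 14 16 3 9 18 7 11 5 8 12)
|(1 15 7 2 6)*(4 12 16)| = 15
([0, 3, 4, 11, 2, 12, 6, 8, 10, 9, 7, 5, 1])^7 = (1 11 12 3 5)(2 4)(7 8 10)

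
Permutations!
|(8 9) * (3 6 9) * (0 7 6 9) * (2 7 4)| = 15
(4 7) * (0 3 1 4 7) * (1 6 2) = (7)(0 3 6 2 1 4) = [3, 4, 1, 6, 0, 5, 2, 7]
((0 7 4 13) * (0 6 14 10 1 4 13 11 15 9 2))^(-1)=(0 2 9 15 11 4 1 10 14 6 13 7)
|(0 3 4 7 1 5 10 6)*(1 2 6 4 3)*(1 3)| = |(0 3 1 5 10 4 7 2 6)| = 9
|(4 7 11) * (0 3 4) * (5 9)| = 10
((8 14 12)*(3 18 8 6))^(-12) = ((3 18 8 14 12 6))^(-12) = (18)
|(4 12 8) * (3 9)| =|(3 9)(4 12 8)| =6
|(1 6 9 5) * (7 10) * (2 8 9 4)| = |(1 6 4 2 8 9 5)(7 10)| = 14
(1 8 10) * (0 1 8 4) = (0 1 4)(8 10) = [1, 4, 2, 3, 0, 5, 6, 7, 10, 9, 8]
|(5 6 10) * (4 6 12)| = 5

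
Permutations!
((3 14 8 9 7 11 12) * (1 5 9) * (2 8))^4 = (1 11 2 9 3)(5 12 8 7 14)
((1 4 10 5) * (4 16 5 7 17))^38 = (1 5 16)(4 7)(10 17)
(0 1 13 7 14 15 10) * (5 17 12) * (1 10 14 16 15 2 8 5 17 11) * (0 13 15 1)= (0 10 13 7 16 1 15 14 2 8 5 11)(12 17)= [10, 15, 8, 3, 4, 11, 6, 16, 5, 9, 13, 0, 17, 7, 2, 14, 1, 12]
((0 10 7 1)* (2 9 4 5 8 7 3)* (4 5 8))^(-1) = (0 1 7 8 4 5 9 2 3 10)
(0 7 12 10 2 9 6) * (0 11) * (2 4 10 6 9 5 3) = (0 7 12 6 11)(2 5 3)(4 10) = [7, 1, 5, 2, 10, 3, 11, 12, 8, 9, 4, 0, 6]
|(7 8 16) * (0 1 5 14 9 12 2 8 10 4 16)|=|(0 1 5 14 9 12 2 8)(4 16 7 10)|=8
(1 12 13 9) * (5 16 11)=[0, 12, 2, 3, 4, 16, 6, 7, 8, 1, 10, 5, 13, 9, 14, 15, 11]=(1 12 13 9)(5 16 11)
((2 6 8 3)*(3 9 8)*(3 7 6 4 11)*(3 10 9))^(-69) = (2 4 11 10 9 8 3)(6 7) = ((2 4 11 10 9 8 3)(6 7))^(-69)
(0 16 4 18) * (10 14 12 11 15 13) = (0 16 4 18)(10 14 12 11 15 13) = [16, 1, 2, 3, 18, 5, 6, 7, 8, 9, 14, 15, 11, 10, 12, 13, 4, 17, 0]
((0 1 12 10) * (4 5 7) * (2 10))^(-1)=((0 1 12 2 10)(4 5 7))^(-1)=(0 10 2 12 1)(4 7 5)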